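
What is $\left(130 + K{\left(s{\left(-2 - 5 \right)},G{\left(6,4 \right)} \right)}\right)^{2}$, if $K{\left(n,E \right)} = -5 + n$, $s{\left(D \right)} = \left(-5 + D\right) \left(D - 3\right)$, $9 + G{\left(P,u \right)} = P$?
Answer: $60025$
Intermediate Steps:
$G{\left(P,u \right)} = -9 + P$
$s{\left(D \right)} = \left(-5 + D\right) \left(-3 + D\right)$
$\left(130 + K{\left(s{\left(-2 - 5 \right)},G{\left(6,4 \right)} \right)}\right)^{2} = \left(130 - \left(-10 - \left(-2 - 5\right)^{2} + 8 \left(-2 - 5\right)\right)\right)^{2} = \left(130 + \left(-5 + \left(15 + \left(-7\right)^{2} - -56\right)\right)\right)^{2} = \left(130 + \left(-5 + \left(15 + 49 + 56\right)\right)\right)^{2} = \left(130 + \left(-5 + 120\right)\right)^{2} = \left(130 + 115\right)^{2} = 245^{2} = 60025$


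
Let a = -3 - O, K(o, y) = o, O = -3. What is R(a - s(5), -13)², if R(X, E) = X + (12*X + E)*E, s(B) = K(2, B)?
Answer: 229441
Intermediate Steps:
s(B) = 2
a = 0 (a = -3 - 1*(-3) = -3 + 3 = 0)
R(X, E) = X + E*(E + 12*X) (R(X, E) = X + (E + 12*X)*E = X + E*(E + 12*X))
R(a - s(5), -13)² = ((0 - 1*2) + (-13)² + 12*(-13)*(0 - 1*2))² = ((0 - 2) + 169 + 12*(-13)*(0 - 2))² = (-2 + 169 + 12*(-13)*(-2))² = (-2 + 169 + 312)² = 479² = 229441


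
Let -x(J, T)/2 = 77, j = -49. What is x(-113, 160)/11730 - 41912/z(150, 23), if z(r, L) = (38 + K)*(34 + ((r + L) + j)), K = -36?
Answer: -61459553/463335 ≈ -132.65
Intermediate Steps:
x(J, T) = -154 (x(J, T) = -2*77 = -154)
z(r, L) = -30 + 2*L + 2*r (z(r, L) = (38 - 36)*(34 + ((r + L) - 49)) = 2*(34 + ((L + r) - 49)) = 2*(34 + (-49 + L + r)) = 2*(-15 + L + r) = -30 + 2*L + 2*r)
x(-113, 160)/11730 - 41912/z(150, 23) = -154/11730 - 41912/(-30 + 2*23 + 2*150) = -154*1/11730 - 41912/(-30 + 46 + 300) = -77/5865 - 41912/316 = -77/5865 - 41912*1/316 = -77/5865 - 10478/79 = -61459553/463335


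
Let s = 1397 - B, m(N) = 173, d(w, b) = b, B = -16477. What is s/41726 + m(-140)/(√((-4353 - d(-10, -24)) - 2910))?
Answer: 8937/20863 - 173*I*√7239/7239 ≈ 0.42837 - 2.0333*I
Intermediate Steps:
s = 17874 (s = 1397 - 1*(-16477) = 1397 + 16477 = 17874)
s/41726 + m(-140)/(√((-4353 - d(-10, -24)) - 2910)) = 17874/41726 + 173/(√((-4353 - 1*(-24)) - 2910)) = 17874*(1/41726) + 173/(√((-4353 + 24) - 2910)) = 8937/20863 + 173/(√(-4329 - 2910)) = 8937/20863 + 173/(√(-7239)) = 8937/20863 + 173/((I*√7239)) = 8937/20863 + 173*(-I*√7239/7239) = 8937/20863 - 173*I*√7239/7239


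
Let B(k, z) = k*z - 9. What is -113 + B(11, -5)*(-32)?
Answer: 1935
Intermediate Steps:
B(k, z) = -9 + k*z
-113 + B(11, -5)*(-32) = -113 + (-9 + 11*(-5))*(-32) = -113 + (-9 - 55)*(-32) = -113 - 64*(-32) = -113 + 2048 = 1935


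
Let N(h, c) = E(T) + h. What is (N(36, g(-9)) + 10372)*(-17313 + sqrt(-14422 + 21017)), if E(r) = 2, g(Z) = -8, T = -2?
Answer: -180228330 + 10410*sqrt(6595) ≈ -1.7938e+8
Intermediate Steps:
N(h, c) = 2 + h
(N(36, g(-9)) + 10372)*(-17313 + sqrt(-14422 + 21017)) = ((2 + 36) + 10372)*(-17313 + sqrt(-14422 + 21017)) = (38 + 10372)*(-17313 + sqrt(6595)) = 10410*(-17313 + sqrt(6595)) = -180228330 + 10410*sqrt(6595)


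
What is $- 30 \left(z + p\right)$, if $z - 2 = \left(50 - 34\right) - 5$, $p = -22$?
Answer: $270$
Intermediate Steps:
$z = 13$ ($z = 2 + \left(\left(50 - 34\right) - 5\right) = 2 + \left(16 - 5\right) = 2 + 11 = 13$)
$- 30 \left(z + p\right) = - 30 \left(13 - 22\right) = \left(-30\right) \left(-9\right) = 270$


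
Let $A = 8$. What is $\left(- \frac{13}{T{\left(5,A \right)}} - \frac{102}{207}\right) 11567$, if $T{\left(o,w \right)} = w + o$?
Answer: $- \frac{1191401}{69} \approx -17267.0$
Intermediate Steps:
$T{\left(o,w \right)} = o + w$
$\left(- \frac{13}{T{\left(5,A \right)}} - \frac{102}{207}\right) 11567 = \left(- \frac{13}{5 + 8} - \frac{102}{207}\right) 11567 = \left(- \frac{13}{13} - \frac{34}{69}\right) 11567 = \left(\left(-13\right) \frac{1}{13} - \frac{34}{69}\right) 11567 = \left(-1 - \frac{34}{69}\right) 11567 = \left(- \frac{103}{69}\right) 11567 = - \frac{1191401}{69}$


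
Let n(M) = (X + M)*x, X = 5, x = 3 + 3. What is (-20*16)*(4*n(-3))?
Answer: -15360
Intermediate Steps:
x = 6
n(M) = 30 + 6*M (n(M) = (5 + M)*6 = 30 + 6*M)
(-20*16)*(4*n(-3)) = (-20*16)*(4*(30 + 6*(-3))) = -1280*(30 - 18) = -1280*12 = -320*48 = -15360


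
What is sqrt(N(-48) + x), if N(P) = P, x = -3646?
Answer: I*sqrt(3694) ≈ 60.778*I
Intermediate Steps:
sqrt(N(-48) + x) = sqrt(-48 - 3646) = sqrt(-3694) = I*sqrt(3694)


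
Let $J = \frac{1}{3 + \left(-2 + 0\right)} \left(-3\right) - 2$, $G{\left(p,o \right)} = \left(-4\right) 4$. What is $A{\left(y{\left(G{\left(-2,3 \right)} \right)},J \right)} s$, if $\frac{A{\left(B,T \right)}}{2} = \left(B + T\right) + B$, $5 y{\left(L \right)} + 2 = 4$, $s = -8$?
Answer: $\frac{336}{5} \approx 67.2$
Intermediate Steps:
$G{\left(p,o \right)} = -16$
$y{\left(L \right)} = \frac{2}{5}$ ($y{\left(L \right)} = - \frac{2}{5} + \frac{1}{5} \cdot 4 = - \frac{2}{5} + \frac{4}{5} = \frac{2}{5}$)
$J = -5$ ($J = \frac{1}{3 - 2} \left(-3\right) - 2 = 1^{-1} \left(-3\right) - 2 = 1 \left(-3\right) - 2 = -3 - 2 = -5$)
$A{\left(B,T \right)} = 2 T + 4 B$ ($A{\left(B,T \right)} = 2 \left(\left(B + T\right) + B\right) = 2 \left(T + 2 B\right) = 2 T + 4 B$)
$A{\left(y{\left(G{\left(-2,3 \right)} \right)},J \right)} s = \left(2 \left(-5\right) + 4 \cdot \frac{2}{5}\right) \left(-8\right) = \left(-10 + \frac{8}{5}\right) \left(-8\right) = \left(- \frac{42}{5}\right) \left(-8\right) = \frac{336}{5}$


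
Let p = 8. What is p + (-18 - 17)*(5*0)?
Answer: 8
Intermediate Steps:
p + (-18 - 17)*(5*0) = 8 + (-18 - 17)*(5*0) = 8 - 35*0 = 8 + 0 = 8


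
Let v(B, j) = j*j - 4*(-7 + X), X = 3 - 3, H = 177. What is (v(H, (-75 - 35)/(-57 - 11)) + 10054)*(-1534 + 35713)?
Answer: 398452527243/1156 ≈ 3.4468e+8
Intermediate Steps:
X = 0
v(B, j) = 28 + j² (v(B, j) = j*j - 4*(-7 + 0) = j² - 4*(-7) = j² + 28 = 28 + j²)
(v(H, (-75 - 35)/(-57 - 11)) + 10054)*(-1534 + 35713) = ((28 + ((-75 - 35)/(-57 - 11))²) + 10054)*(-1534 + 35713) = ((28 + (-110/(-68))²) + 10054)*34179 = ((28 + (-110*(-1/68))²) + 10054)*34179 = ((28 + (55/34)²) + 10054)*34179 = ((28 + 3025/1156) + 10054)*34179 = (35393/1156 + 10054)*34179 = (11657817/1156)*34179 = 398452527243/1156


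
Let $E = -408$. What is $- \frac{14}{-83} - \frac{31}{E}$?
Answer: $\frac{8285}{33864} \approx 0.24466$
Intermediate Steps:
$- \frac{14}{-83} - \frac{31}{E} = - \frac{14}{-83} - \frac{31}{-408} = \left(-14\right) \left(- \frac{1}{83}\right) - - \frac{31}{408} = \frac{14}{83} + \frac{31}{408} = \frac{8285}{33864}$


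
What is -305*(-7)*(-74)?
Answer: -157990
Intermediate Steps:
-305*(-7)*(-74) = -61*(-35)*(-74) = 2135*(-74) = -157990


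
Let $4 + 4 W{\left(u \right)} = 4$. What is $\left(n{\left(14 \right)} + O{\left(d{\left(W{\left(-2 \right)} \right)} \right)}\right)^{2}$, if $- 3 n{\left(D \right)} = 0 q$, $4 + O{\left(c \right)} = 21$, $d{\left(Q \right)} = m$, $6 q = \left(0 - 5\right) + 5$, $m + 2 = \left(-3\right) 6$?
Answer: $289$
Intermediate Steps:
$m = -20$ ($m = -2 - 18 = -20$)
$q = 0$ ($q = \frac{\left(0 - 5\right) + 5}{6} = \frac{-5 + 5}{6} = \frac{1}{6} \cdot 0 = 0$)
$W{\left(u \right)} = 0$ ($W{\left(u \right)} = -1 + \frac{1}{4} \cdot 4 = -1 + 1 = 0$)
$d{\left(Q \right)} = -20$
$O{\left(c \right)} = 17$ ($O{\left(c \right)} = -4 + 21 = 17$)
$n{\left(D \right)} = 0$ ($n{\left(D \right)} = - \frac{0 \cdot 0}{3} = \left(- \frac{1}{3}\right) 0 = 0$)
$\left(n{\left(14 \right)} + O{\left(d{\left(W{\left(-2 \right)} \right)} \right)}\right)^{2} = \left(0 + 17\right)^{2} = 17^{2} = 289$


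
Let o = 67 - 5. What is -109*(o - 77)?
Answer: 1635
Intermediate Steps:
o = 62
-109*(o - 77) = -109*(62 - 77) = -109*(-15) = 1635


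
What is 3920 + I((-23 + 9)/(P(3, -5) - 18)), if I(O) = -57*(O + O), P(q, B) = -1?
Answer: 3836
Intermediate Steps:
I(O) = -114*O
3920 + I((-23 + 9)/(P(3, -5) - 18)) = 3920 - 114*(-23 + 9)/(-1 - 18) = 3920 - (-1596)/(-19) = 3920 - (-1596)*(-1)/19 = 3920 - 114*14/19 = 3920 - 84 = 3836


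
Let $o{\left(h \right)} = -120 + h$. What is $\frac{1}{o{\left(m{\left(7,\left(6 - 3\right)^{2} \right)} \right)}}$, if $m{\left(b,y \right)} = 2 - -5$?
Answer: $- \frac{1}{113} \approx -0.0088496$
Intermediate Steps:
$m{\left(b,y \right)} = 7$ ($m{\left(b,y \right)} = 2 + 5 = 7$)
$\frac{1}{o{\left(m{\left(7,\left(6 - 3\right)^{2} \right)} \right)}} = \frac{1}{-120 + 7} = \frac{1}{-113} = - \frac{1}{113}$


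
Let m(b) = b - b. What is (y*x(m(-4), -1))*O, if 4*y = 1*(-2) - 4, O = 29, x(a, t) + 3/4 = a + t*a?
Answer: 261/8 ≈ 32.625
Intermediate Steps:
m(b) = 0
x(a, t) = -¾ + a + a*t (x(a, t) = -¾ + (a + t*a) = -¾ + (a + a*t) = -¾ + a + a*t)
y = -3/2 (y = (1*(-2) - 4)/4 = (-2 - 4)/4 = (¼)*(-6) = -3/2 ≈ -1.5000)
(y*x(m(-4), -1))*O = -3*(-¾ + 0 + 0*(-1))/2*29 = -3*(-¾ + 0 + 0)/2*29 = -3/2*(-¾)*29 = (9/8)*29 = 261/8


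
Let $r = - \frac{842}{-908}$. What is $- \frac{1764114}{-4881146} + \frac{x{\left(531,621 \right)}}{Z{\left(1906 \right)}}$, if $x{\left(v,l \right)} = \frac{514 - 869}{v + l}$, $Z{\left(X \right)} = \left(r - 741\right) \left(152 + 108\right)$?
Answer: $\frac{8876763143820193}{24561102578358528} \approx 0.36142$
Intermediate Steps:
$r = \frac{421}{454}$ ($r = \left(-842\right) \left(- \frac{1}{908}\right) = \frac{421}{454} \approx 0.92731$)
$Z{\left(X \right)} = - \frac{43679090}{227}$ ($Z{\left(X \right)} = \left(\frac{421}{454} - 741\right) \left(152 + 108\right) = \left(- \frac{335993}{454}\right) 260 = - \frac{43679090}{227}$)
$x{\left(v,l \right)} = - \frac{355}{l + v}$
$- \frac{1764114}{-4881146} + \frac{x{\left(531,621 \right)}}{Z{\left(1906 \right)}} = - \frac{1764114}{-4881146} + \frac{\left(-355\right) \frac{1}{621 + 531}}{- \frac{43679090}{227}} = \left(-1764114\right) \left(- \frac{1}{4881146}\right) + - \frac{355}{1152} \left(- \frac{227}{43679090}\right) = \frac{882057}{2440573} + \left(-355\right) \frac{1}{1152} \left(- \frac{227}{43679090}\right) = \frac{882057}{2440573} - - \frac{16117}{10063662336} = \frac{882057}{2440573} + \frac{16117}{10063662336} = \frac{8876763143820193}{24561102578358528}$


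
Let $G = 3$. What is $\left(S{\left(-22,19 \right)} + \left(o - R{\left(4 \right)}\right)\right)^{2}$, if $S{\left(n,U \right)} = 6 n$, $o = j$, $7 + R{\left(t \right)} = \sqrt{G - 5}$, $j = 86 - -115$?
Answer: $\left(76 - i \sqrt{2}\right)^{2} \approx 5774.0 - 214.96 i$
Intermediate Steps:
$j = 201$ ($j = 86 + 115 = 201$)
$R{\left(t \right)} = -7 + i \sqrt{2}$ ($R{\left(t \right)} = -7 + \sqrt{3 - 5} = -7 + \sqrt{-2} = -7 + i \sqrt{2}$)
$o = 201$
$\left(S{\left(-22,19 \right)} + \left(o - R{\left(4 \right)}\right)\right)^{2} = \left(6 \left(-22\right) + \left(201 - \left(-7 + i \sqrt{2}\right)\right)\right)^{2} = \left(-132 + \left(201 + \left(7 - i \sqrt{2}\right)\right)\right)^{2} = \left(-132 + \left(208 - i \sqrt{2}\right)\right)^{2} = \left(76 - i \sqrt{2}\right)^{2}$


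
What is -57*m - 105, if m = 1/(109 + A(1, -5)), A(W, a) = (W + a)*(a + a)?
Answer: -15702/149 ≈ -105.38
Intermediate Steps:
A(W, a) = 2*a*(W + a) (A(W, a) = (W + a)*(2*a) = 2*a*(W + a))
m = 1/149 (m = 1/(109 + 2*(-5)*(1 - 5)) = 1/(109 + 2*(-5)*(-4)) = 1/(109 + 40) = 1/149 ≈ 0.0067114)
-57*m - 105 = -57*1/149 - 105 = -57/149 - 105 = -15702/149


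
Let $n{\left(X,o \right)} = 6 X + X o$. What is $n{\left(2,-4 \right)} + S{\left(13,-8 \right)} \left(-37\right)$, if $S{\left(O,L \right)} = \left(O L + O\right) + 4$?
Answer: $3223$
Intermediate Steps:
$S{\left(O,L \right)} = 4 + O + L O$ ($S{\left(O,L \right)} = \left(L O + O\right) + 4 = \left(O + L O\right) + 4 = 4 + O + L O$)
$n{\left(2,-4 \right)} + S{\left(13,-8 \right)} \left(-37\right) = 2 \left(6 - 4\right) + \left(4 + 13 - 104\right) \left(-37\right) = 2 \cdot 2 + \left(4 + 13 - 104\right) \left(-37\right) = 4 - -3219 = 4 + 3219 = 3223$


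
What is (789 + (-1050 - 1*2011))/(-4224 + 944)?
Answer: 142/205 ≈ 0.69268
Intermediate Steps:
(789 + (-1050 - 1*2011))/(-4224 + 944) = (789 + (-1050 - 2011))/(-3280) = (789 - 3061)*(-1/3280) = -2272*(-1/3280) = 142/205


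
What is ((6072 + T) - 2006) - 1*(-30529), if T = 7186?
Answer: 41781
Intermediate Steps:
((6072 + T) - 2006) - 1*(-30529) = ((6072 + 7186) - 2006) - 1*(-30529) = (13258 - 2006) + 30529 = 11252 + 30529 = 41781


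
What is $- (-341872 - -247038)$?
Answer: $94834$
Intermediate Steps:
$- (-341872 - -247038) = - (-341872 + 247038) = \left(-1\right) \left(-94834\right) = 94834$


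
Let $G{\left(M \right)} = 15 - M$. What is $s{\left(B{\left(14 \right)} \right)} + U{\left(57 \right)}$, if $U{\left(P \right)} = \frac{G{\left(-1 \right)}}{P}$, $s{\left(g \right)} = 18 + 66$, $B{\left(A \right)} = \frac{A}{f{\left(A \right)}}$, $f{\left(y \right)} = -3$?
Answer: $\frac{4804}{57} \approx 84.281$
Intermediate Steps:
$B{\left(A \right)} = - \frac{A}{3}$ ($B{\left(A \right)} = \frac{A}{-3} = A \left(- \frac{1}{3}\right) = - \frac{A}{3}$)
$s{\left(g \right)} = 84$
$U{\left(P \right)} = \frac{16}{P}$ ($U{\left(P \right)} = \frac{15 - -1}{P} = \frac{15 + 1}{P} = \frac{16}{P}$)
$s{\left(B{\left(14 \right)} \right)} + U{\left(57 \right)} = 84 + \frac{16}{57} = \frac{4804}{57}$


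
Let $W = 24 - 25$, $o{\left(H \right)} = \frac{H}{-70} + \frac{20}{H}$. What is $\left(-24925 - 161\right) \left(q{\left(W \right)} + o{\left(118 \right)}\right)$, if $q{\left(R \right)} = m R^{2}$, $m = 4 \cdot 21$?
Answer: $- \frac{4272873294}{2065} \approx -2.0692 \cdot 10^{6}$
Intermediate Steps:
$m = 84$
$o{\left(H \right)} = \frac{20}{H} - \frac{H}{70}$ ($o{\left(H \right)} = H \left(- \frac{1}{70}\right) + \frac{20}{H} = - \frac{H}{70} + \frac{20}{H} = \frac{20}{H} - \frac{H}{70}$)
$W = -1$ ($W = 24 - 25 = -1$)
$q{\left(R \right)} = 84 R^{2}$
$\left(-24925 - 161\right) \left(q{\left(W \right)} + o{\left(118 \right)}\right) = \left(-24925 - 161\right) \left(84 \left(-1\right)^{2} + \left(\frac{20}{118} - \frac{59}{35}\right)\right) = - 25086 \left(84 \cdot 1 + \left(20 \cdot \frac{1}{118} - \frac{59}{35}\right)\right) = - 25086 \left(84 + \left(\frac{10}{59} - \frac{59}{35}\right)\right) = - 25086 \left(84 - \frac{3131}{2065}\right) = \left(-25086\right) \frac{170329}{2065} = - \frac{4272873294}{2065}$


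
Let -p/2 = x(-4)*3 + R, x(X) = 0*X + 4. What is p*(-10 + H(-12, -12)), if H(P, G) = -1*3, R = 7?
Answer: 494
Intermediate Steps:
H(P, G) = -3
x(X) = 4 (x(X) = 0 + 4 = 4)
p = -38 (p = -2*(4*3 + 7) = -2*(12 + 7) = -2*19 = -38)
p*(-10 + H(-12, -12)) = -38*(-10 - 3) = -38*(-13) = 494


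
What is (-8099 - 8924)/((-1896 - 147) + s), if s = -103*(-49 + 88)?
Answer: 17023/6060 ≈ 2.8091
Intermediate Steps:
s = -4017 (s = -103*39 = -4017)
(-8099 - 8924)/((-1896 - 147) + s) = (-8099 - 8924)/((-1896 - 147) - 4017) = -17023/(-2043 - 4017) = -17023/(-6060) = -17023*(-1/6060) = 17023/6060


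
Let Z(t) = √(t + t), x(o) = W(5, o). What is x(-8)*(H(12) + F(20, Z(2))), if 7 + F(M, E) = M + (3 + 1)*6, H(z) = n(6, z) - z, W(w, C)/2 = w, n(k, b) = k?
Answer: 310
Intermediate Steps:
W(w, C) = 2*w
x(o) = 10 (x(o) = 2*5 = 10)
Z(t) = √2*√t (Z(t) = √(2*t) = √2*√t)
H(z) = 6 - z
F(M, E) = 17 + M (F(M, E) = -7 + (M + (3 + 1)*6) = -7 + (M + 4*6) = -7 + (M + 24) = -7 + (24 + M) = 17 + M)
x(-8)*(H(12) + F(20, Z(2))) = 10*((6 - 1*12) + (17 + 20)) = 10*((6 - 12) + 37) = 10*(-6 + 37) = 10*31 = 310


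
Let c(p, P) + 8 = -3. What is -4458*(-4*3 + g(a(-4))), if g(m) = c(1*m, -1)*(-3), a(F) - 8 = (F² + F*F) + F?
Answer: -93618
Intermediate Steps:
c(p, P) = -11 (c(p, P) = -8 - 3 = -11)
a(F) = 8 + F + 2*F² (a(F) = 8 + ((F² + F*F) + F) = 8 + ((F² + F²) + F) = 8 + (2*F² + F) = 8 + (F + 2*F²) = 8 + F + 2*F²)
g(m) = 33 (g(m) = -11*(-3) = 33)
-4458*(-4*3 + g(a(-4))) = -4458*(-4*3 + 33) = -4458*(-12 + 33) = -4458*21 = -93618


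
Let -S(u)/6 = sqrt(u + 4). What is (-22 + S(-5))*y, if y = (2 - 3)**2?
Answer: -22 - 6*I ≈ -22.0 - 6.0*I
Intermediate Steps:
y = 1 (y = (-1)**2 = 1)
S(u) = -6*sqrt(4 + u) (S(u) = -6*sqrt(u + 4) = -6*sqrt(4 + u))
(-22 + S(-5))*y = (-22 - 6*sqrt(4 - 5))*1 = (-22 - 6*I)*1 = -22 - 6*I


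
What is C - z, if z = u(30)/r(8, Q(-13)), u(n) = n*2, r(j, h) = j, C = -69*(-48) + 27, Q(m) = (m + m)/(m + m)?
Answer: 6663/2 ≈ 3331.5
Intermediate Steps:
Q(m) = 1 (Q(m) = (2*m)/((2*m)) = (2*m)*(1/(2*m)) = 1)
C = 3339 (C = 3312 + 27 = 3339)
u(n) = 2*n
z = 15/2 (z = (2*30)/8 = 60*(⅛) = 15/2 ≈ 7.5000)
C - z = 3339 - 1*15/2 = 3339 - 15/2 = 6663/2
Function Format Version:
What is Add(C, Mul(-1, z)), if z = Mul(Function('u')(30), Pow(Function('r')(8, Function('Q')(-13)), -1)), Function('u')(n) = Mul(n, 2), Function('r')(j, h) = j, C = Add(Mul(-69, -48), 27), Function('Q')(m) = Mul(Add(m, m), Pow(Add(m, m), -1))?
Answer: Rational(6663, 2) ≈ 3331.5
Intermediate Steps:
Function('Q')(m) = 1 (Function('Q')(m) = Mul(Mul(2, m), Pow(Mul(2, m), -1)) = Mul(Mul(2, m), Mul(Rational(1, 2), Pow(m, -1))) = 1)
C = 3339 (C = Add(3312, 27) = 3339)
Function('u')(n) = Mul(2, n)
z = Rational(15, 2) (z = Mul(Mul(2, 30), Pow(8, -1)) = Mul(60, Rational(1, 8)) = Rational(15, 2) ≈ 7.5000)
Add(C, Mul(-1, z)) = Add(3339, Mul(-1, Rational(15, 2))) = Add(3339, Rational(-15, 2)) = Rational(6663, 2)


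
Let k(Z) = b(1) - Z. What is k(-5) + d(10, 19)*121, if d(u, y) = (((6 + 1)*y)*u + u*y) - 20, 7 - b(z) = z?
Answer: 181511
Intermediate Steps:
b(z) = 7 - z
d(u, y) = -20 + 8*u*y (d(u, y) = ((7*y)*u + u*y) - 20 = (7*u*y + u*y) - 20 = 8*u*y - 20 = -20 + 8*u*y)
k(Z) = 6 - Z (k(Z) = (7 - 1*1) - Z = (7 - 1) - Z = 6 - Z)
k(-5) + d(10, 19)*121 = (6 - 1*(-5)) + (-20 + 8*10*19)*121 = (6 + 5) + (-20 + 1520)*121 = 11 + 1500*121 = 11 + 181500 = 181511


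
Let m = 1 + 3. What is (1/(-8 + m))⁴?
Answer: 1/256 ≈ 0.0039063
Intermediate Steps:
m = 4
(1/(-8 + m))⁴ = (1/(-8 + 4))⁴ = (1/(-4))⁴ = (-¼)⁴ = 1/256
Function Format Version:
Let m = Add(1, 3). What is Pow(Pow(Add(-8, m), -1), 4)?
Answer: Rational(1, 256) ≈ 0.0039063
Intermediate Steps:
m = 4
Pow(Pow(Add(-8, m), -1), 4) = Pow(Pow(Add(-8, 4), -1), 4) = Pow(Pow(-4, -1), 4) = Pow(Rational(-1, 4), 4) = Rational(1, 256)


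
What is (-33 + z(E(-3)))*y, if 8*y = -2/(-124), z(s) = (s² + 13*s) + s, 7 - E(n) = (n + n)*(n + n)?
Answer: 201/248 ≈ 0.81048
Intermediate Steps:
E(n) = 7 - 4*n² (E(n) = 7 - (n + n)*(n + n) = 7 - 2*n*2*n = 7 - 4*n²)
z(s) = s² + 14*s
y = 1/496 (y = (-2/(-124))/8 = (-2*(-1/124))/8 = (⅛)*(1/62) = 1/496 ≈ 0.0020161)
(-33 + z(E(-3)))*y = (-33 + (7 - 4*(-3)²)*(14 + (7 - 4*(-3)²)))*(1/496) = (-33 + (7 - 4*9)*(14 + (7 - 4*9)))*(1/496) = (-33 + (7 - 36)*(14 + (7 - 36)))*(1/496) = (-33 - 29*(14 - 29))*(1/496) = (-33 - 29*(-15))*(1/496) = (-33 + 435)*(1/496) = 402*(1/496) = 201/248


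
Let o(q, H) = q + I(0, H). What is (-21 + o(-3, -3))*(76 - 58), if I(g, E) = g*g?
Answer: -432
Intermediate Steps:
I(g, E) = g**2
o(q, H) = q (o(q, H) = q + 0**2 = q + 0 = q)
(-21 + o(-3, -3))*(76 - 58) = (-21 - 3)*(76 - 58) = -24*18 = -432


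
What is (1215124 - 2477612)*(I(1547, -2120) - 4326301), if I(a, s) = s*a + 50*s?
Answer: 9736232969208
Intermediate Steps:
I(a, s) = 50*s + a*s (I(a, s) = a*s + 50*s = 50*s + a*s)
(1215124 - 2477612)*(I(1547, -2120) - 4326301) = (1215124 - 2477612)*(-2120*(50 + 1547) - 4326301) = -1262488*(-2120*1597 - 4326301) = -1262488*(-3385640 - 4326301) = -1262488*(-7711941) = 9736232969208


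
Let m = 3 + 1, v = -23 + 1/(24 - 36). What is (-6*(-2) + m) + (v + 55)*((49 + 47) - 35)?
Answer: 23555/12 ≈ 1962.9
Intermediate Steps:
v = -277/12 (v = -23 + 1/(-12) = -23 - 1/12 = -277/12 ≈ -23.083)
m = 4
(-6*(-2) + m) + (v + 55)*((49 + 47) - 35) = (-6*(-2) + 4) + (-277/12 + 55)*((49 + 47) - 35) = (12 + 4) + 383*(96 - 35)/12 = 16 + (383/12)*61 = 16 + 23363/12 = 23555/12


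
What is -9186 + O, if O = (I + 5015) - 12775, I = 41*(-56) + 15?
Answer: -19227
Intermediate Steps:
I = -2281 (I = -2296 + 15 = -2281)
O = -10041 (O = (-2281 + 5015) - 12775 = 2734 - 12775 = -10041)
-9186 + O = -9186 - 10041 = -19227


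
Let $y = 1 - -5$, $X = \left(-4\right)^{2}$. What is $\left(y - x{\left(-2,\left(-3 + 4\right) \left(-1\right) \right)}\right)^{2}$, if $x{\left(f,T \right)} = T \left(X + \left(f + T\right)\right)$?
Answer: $361$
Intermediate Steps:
$X = 16$
$y = 6$ ($y = 1 + 5 = 6$)
$x{\left(f,T \right)} = T \left(16 + T + f\right)$ ($x{\left(f,T \right)} = T \left(16 + \left(f + T\right)\right) = T \left(16 + \left(T + f\right)\right) = T \left(16 + T + f\right)$)
$\left(y - x{\left(-2,\left(-3 + 4\right) \left(-1\right) \right)}\right)^{2} = \left(6 - \left(-3 + 4\right) \left(-1\right) \left(16 + \left(-3 + 4\right) \left(-1\right) - 2\right)\right)^{2} = \left(6 - 1 \left(-1\right) \left(16 + 1 \left(-1\right) - 2\right)\right)^{2} = \left(6 - - (16 - 1 - 2)\right)^{2} = \left(6 - \left(-1\right) 13\right)^{2} = \left(6 - -13\right)^{2} = \left(6 + 13\right)^{2} = 19^{2} = 361$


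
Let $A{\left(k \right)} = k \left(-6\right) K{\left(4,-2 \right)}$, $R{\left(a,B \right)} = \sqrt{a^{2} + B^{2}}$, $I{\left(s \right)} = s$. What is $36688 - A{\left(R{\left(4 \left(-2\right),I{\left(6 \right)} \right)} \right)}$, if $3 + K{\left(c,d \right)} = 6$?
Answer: $36868$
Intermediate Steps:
$K{\left(c,d \right)} = 3$ ($K{\left(c,d \right)} = -3 + 6 = 3$)
$R{\left(a,B \right)} = \sqrt{B^{2} + a^{2}}$
$A{\left(k \right)} = - 18 k$ ($A{\left(k \right)} = k \left(-6\right) 3 = - 6 k 3 = - 18 k$)
$36688 - A{\left(R{\left(4 \left(-2\right),I{\left(6 \right)} \right)} \right)} = 36688 - - 18 \sqrt{6^{2} + \left(4 \left(-2\right)\right)^{2}} = 36688 - - 18 \sqrt{36 + \left(-8\right)^{2}} = 36688 - - 18 \sqrt{36 + 64} = 36688 - - 18 \sqrt{100} = 36688 - \left(-18\right) 10 = 36688 - -180 = 36688 + 180 = 36868$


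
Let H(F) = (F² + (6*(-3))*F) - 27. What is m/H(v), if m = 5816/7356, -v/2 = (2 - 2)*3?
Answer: -1454/49653 ≈ -0.029283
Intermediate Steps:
v = 0 (v = -2*(2 - 2)*3 = -0*3 = -2*0 = 0)
m = 1454/1839 (m = 5816*(1/7356) = 1454/1839 ≈ 0.79065)
H(F) = -27 + F² - 18*F (H(F) = (F² - 18*F) - 27 = -27 + F² - 18*F)
m/H(v) = 1454/(1839*(-27 + 0² - 18*0)) = 1454/(1839*(-27 + 0 + 0)) = (1454/1839)/(-27) = (1454/1839)*(-1/27) = -1454/49653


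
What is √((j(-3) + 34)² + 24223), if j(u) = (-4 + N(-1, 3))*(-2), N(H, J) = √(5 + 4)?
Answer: 13*√151 ≈ 159.75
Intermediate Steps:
N(H, J) = 3 (N(H, J) = √9 = 3)
j(u) = 2 (j(u) = (-4 + 3)*(-2) = -1*(-2) = 2)
√((j(-3) + 34)² + 24223) = √((2 + 34)² + 24223) = √(36² + 24223) = √(1296 + 24223) = √25519 = 13*√151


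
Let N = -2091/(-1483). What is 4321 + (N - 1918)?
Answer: 3565740/1483 ≈ 2404.4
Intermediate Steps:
N = 2091/1483 (N = -2091*(-1/1483) = 2091/1483 ≈ 1.4100)
4321 + (N - 1918) = 4321 + (2091/1483 - 1918) = 4321 - 2842303/1483 = 3565740/1483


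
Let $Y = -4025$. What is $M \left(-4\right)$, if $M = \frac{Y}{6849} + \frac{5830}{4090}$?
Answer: $- \frac{9386968}{2801241} \approx -3.351$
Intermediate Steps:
$M = \frac{2346742}{2801241}$ ($M = - \frac{4025}{6849} + \frac{5830}{4090} = \left(-4025\right) \frac{1}{6849} + 5830 \cdot \frac{1}{4090} = - \frac{4025}{6849} + \frac{583}{409} = \frac{2346742}{2801241} \approx 0.83775$)
$M \left(-4\right) = \frac{2346742}{2801241} \left(-4\right) = - \frac{9386968}{2801241}$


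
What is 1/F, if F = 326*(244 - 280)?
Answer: -1/11736 ≈ -8.5208e-5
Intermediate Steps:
F = -11736 (F = 326*(-36) = -11736)
1/F = 1/(-11736) = -1/11736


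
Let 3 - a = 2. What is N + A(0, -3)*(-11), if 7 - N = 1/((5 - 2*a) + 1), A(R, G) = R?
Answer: 27/4 ≈ 6.7500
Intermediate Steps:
a = 1 (a = 3 - 1*2 = 3 - 2 = 1)
N = 27/4 (N = 7 - 1/((5 - 2*1) + 1) = 7 - 1/((5 - 2) + 1) = 7 - 1/(3 + 1) = 7 - 1/4 = 7 - 1*¼ = 7 - ¼ = 27/4 ≈ 6.7500)
N + A(0, -3)*(-11) = 27/4 + 0*(-11) = 27/4 + 0 = 27/4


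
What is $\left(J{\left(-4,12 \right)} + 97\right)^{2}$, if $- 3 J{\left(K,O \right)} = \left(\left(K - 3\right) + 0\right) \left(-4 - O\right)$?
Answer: $\frac{32041}{9} \approx 3560.1$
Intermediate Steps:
$J{\left(K,O \right)} = - \frac{\left(-4 - O\right) \left(-3 + K\right)}{3}$ ($J{\left(K,O \right)} = - \frac{\left(\left(K - 3\right) + 0\right) \left(-4 - O\right)}{3} = - \frac{\left(\left(-3 + K\right) + 0\right) \left(-4 - O\right)}{3} = - \frac{\left(-3 + K\right) \left(-4 - O\right)}{3} = - \frac{\left(-4 - O\right) \left(-3 + K\right)}{3}$)
$\left(J{\left(-4,12 \right)} + 97\right)^{2} = \left(\left(-4 - 12 + \frac{4}{3} \left(-4\right) + \frac{1}{3} \left(-4\right) 12\right) + 97\right)^{2} = \left(\left(-4 - 12 - \frac{16}{3} - 16\right) + 97\right)^{2} = \left(- \frac{112}{3} + 97\right)^{2} = \left(\frac{179}{3}\right)^{2} = \frac{32041}{9}$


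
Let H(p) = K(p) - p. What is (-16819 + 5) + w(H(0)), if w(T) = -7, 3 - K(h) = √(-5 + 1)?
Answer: -16821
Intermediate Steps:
K(h) = 3 - 2*I (K(h) = 3 - √(-5 + 1) = 3 - √(-4) = 3 - 2*I)
H(p) = 3 - p - 2*I (H(p) = (3 - 2*I) - p = 3 - p - 2*I)
(-16819 + 5) + w(H(0)) = (-16819 + 5) - 7 = -16814 - 7 = -16821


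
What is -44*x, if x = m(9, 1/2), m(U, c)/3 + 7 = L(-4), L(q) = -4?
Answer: 1452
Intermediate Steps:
m(U, c) = -33 (m(U, c) = -21 + 3*(-4) = -21 - 12 = -33)
x = -33
-44*x = -44*(-33) = 1452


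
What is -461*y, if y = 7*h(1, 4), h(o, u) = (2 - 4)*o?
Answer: 6454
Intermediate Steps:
h(o, u) = -2*o
y = -14 (y = 7*(-2*1) = 7*(-2) = -14)
-461*y = -461*(-14) = 6454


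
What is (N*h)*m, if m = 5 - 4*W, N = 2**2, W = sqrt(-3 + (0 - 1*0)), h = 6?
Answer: 120 - 96*I*sqrt(3) ≈ 120.0 - 166.28*I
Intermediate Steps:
W = I*sqrt(3) (W = sqrt(-3 + (0 + 0)) = sqrt(-3 + 0) = sqrt(-3) = I*sqrt(3) ≈ 1.732*I)
N = 4
m = 5 - 4*I*sqrt(3) ≈ 5.0 - 6.9282*I
(N*h)*m = (4*6)*(5 - 4*I*sqrt(3)) = 24*(5 - 4*I*sqrt(3)) = 120 - 96*I*sqrt(3)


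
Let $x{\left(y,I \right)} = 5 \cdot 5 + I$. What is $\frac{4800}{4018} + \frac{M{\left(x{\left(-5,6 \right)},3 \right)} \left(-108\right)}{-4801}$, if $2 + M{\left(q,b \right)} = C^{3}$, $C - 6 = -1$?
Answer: $\frac{38209956}{9645209} \approx 3.9615$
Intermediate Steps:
$x{\left(y,I \right)} = 25 + I$
$C = 5$ ($C = 6 - 1 = 5$)
$M{\left(q,b \right)} = 123$ ($M{\left(q,b \right)} = -2 + 5^{3} = -2 + 125 = 123$)
$\frac{4800}{4018} + \frac{M{\left(x{\left(-5,6 \right)},3 \right)} \left(-108\right)}{-4801} = \frac{4800}{4018} + \frac{123 \left(-108\right)}{-4801} = 4800 \cdot \frac{1}{4018} - - \frac{13284}{4801} = \frac{2400}{2009} + \frac{13284}{4801} = \frac{38209956}{9645209}$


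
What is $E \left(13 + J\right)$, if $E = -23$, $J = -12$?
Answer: $-23$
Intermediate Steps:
$E \left(13 + J\right) = - 23 \left(13 - 12\right) = \left(-23\right) 1 = -23$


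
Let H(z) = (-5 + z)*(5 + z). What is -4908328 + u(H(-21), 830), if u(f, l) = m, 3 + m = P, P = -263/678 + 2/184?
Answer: -153081038987/31188 ≈ -4.9083e+6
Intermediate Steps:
P = -11759/31188 (P = -263*1/678 + 2*(1/184) = -263/678 + 1/92 = -11759/31188 ≈ -0.37704)
m = -105323/31188 (m = -3 - 11759/31188 = -105323/31188 ≈ -3.3770)
u(f, l) = -105323/31188
-4908328 + u(H(-21), 830) = -4908328 - 105323/31188 = -153081038987/31188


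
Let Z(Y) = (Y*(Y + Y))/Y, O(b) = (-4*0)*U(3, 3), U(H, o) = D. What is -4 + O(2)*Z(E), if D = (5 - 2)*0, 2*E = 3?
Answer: -4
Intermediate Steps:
E = 3/2 (E = (½)*3 = 3/2 ≈ 1.5000)
D = 0 (D = 3*0 = 0)
U(H, o) = 0
O(b) = 0 (O(b) = -4*0*0 = 0*0 = 0)
Z(Y) = 2*Y (Z(Y) = (Y*(2*Y))/Y = (2*Y²)/Y = 2*Y)
-4 + O(2)*Z(E) = -4 + 0*(2*(3/2)) = -4 + 0*3 = -4 + 0 = -4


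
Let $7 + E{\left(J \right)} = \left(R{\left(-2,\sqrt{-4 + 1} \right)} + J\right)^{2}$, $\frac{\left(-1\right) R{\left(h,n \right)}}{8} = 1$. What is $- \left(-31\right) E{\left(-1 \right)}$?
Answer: $2294$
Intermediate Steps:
$R{\left(h,n \right)} = -8$ ($R{\left(h,n \right)} = \left(-8\right) 1 = -8$)
$E{\left(J \right)} = -7 + \left(-8 + J\right)^{2}$
$- \left(-31\right) E{\left(-1 \right)} = - \left(-31\right) \left(-7 + \left(-8 - 1\right)^{2}\right) = - \left(-31\right) \left(-7 + \left(-9\right)^{2}\right) = - \left(-31\right) \left(-7 + 81\right) = - \left(-31\right) 74 = \left(-1\right) \left(-2294\right) = 2294$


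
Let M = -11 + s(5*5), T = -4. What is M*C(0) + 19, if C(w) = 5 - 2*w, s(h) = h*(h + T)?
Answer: 2589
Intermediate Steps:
s(h) = h*(-4 + h) (s(h) = h*(h - 4) = h*(-4 + h))
M = 514 (M = -11 + (5*5)*(-4 + 5*5) = -11 + 25*(-4 + 25) = -11 + 25*21 = -11 + 525 = 514)
M*C(0) + 19 = 514*(5 - 2*0) + 19 = 514*(5 + 0) + 19 = 514*5 + 19 = 2570 + 19 = 2589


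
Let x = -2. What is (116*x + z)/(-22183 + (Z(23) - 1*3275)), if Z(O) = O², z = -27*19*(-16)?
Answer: -7976/24929 ≈ -0.31995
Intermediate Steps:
z = 8208 (z = -513*(-16) = 8208)
(116*x + z)/(-22183 + (Z(23) - 1*3275)) = (116*(-2) + 8208)/(-22183 + (23² - 1*3275)) = (-232 + 8208)/(-22183 + (529 - 3275)) = 7976/(-22183 - 2746) = 7976/(-24929) = 7976*(-1/24929) = -7976/24929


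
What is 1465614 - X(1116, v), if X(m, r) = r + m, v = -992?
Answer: 1465490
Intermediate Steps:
X(m, r) = m + r
1465614 - X(1116, v) = 1465614 - (1116 - 992) = 1465614 - 1*124 = 1465614 - 124 = 1465490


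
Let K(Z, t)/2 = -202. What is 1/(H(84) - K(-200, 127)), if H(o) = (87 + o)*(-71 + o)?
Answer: 1/2627 ≈ 0.00038066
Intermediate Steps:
K(Z, t) = -404 (K(Z, t) = 2*(-202) = -404)
H(o) = (-71 + o)*(87 + o)
1/(H(84) - K(-200, 127)) = 1/((-6177 + 84² + 16*84) - 1*(-404)) = 1/((-6177 + 7056 + 1344) + 404) = 1/(2223 + 404) = 1/2627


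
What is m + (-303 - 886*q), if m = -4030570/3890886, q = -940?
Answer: 1619651263606/1945443 ≈ 8.3254e+5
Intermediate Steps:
m = -2015285/1945443 (m = -4030570*1/3890886 = -2015285/1945443 ≈ -1.0359)
m + (-303 - 886*q) = -2015285/1945443 + (-303 - 886*(-940)) = -2015285/1945443 + (-303 + 832840) = -2015285/1945443 + 832537 = 1619651263606/1945443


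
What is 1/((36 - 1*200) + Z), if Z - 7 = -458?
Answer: -1/615 ≈ -0.0016260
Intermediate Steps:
Z = -451 (Z = 7 - 458 = -451)
1/((36 - 1*200) + Z) = 1/((36 - 1*200) - 451) = 1/((36 - 200) - 451) = 1/(-164 - 451) = 1/(-615) = -1/615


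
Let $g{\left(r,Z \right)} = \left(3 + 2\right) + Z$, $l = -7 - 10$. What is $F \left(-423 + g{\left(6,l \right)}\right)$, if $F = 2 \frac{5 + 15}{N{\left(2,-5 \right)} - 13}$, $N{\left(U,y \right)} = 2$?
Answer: $\frac{17400}{11} \approx 1581.8$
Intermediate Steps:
$F = - \frac{40}{11}$ ($F = 2 \frac{5 + 15}{2 - 13} = 2 \frac{20}{-11} = 2 \cdot 20 \left(- \frac{1}{11}\right) = 2 \left(- \frac{20}{11}\right) = - \frac{40}{11} \approx -3.6364$)
$l = -17$ ($l = -7 - 10 = -17$)
$g{\left(r,Z \right)} = 5 + Z$
$F \left(-423 + g{\left(6,l \right)}\right) = - \frac{40 \left(-423 + \left(5 - 17\right)\right)}{11} = - \frac{40 \left(-423 - 12\right)}{11} = \left(- \frac{40}{11}\right) \left(-435\right) = \frac{17400}{11}$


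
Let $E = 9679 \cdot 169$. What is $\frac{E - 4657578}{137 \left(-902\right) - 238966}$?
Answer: $\frac{3021827}{362540} \approx 8.3352$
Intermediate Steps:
$E = 1635751$
$\frac{E - 4657578}{137 \left(-902\right) - 238966} = \frac{1635751 - 4657578}{137 \left(-902\right) - 238966} = - \frac{3021827}{-123574 - 238966} = - \frac{3021827}{-362540} = \left(-3021827\right) \left(- \frac{1}{362540}\right) = \frac{3021827}{362540}$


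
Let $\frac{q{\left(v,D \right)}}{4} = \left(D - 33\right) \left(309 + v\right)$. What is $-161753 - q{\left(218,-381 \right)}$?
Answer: $710959$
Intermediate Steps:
$q{\left(v,D \right)} = 4 \left(-33 + D\right) \left(309 + v\right)$ ($q{\left(v,D \right)} = 4 \left(D - 33\right) \left(309 + v\right) = 4 \left(-33 + D\right) \left(309 + v\right)$)
$-161753 - q{\left(218,-381 \right)} = -161753 - \left(-40788 - 28776 + 1236 \left(-381\right) + 4 \left(-381\right) 218\right) = -161753 - \left(-40788 - 28776 - 470916 - 332232\right) = -161753 - -872712 = -161753 + 872712 = 710959$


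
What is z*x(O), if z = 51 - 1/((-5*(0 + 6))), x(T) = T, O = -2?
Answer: -1531/15 ≈ -102.07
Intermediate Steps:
z = 1531/30 (z = 51 - 1/((-5*6)) = 51 - 1/(-30) = 51 - 1*(-1/30) = 51 + 1/30 = 1531/30 ≈ 51.033)
z*x(O) = (1531/30)*(-2) = -1531/15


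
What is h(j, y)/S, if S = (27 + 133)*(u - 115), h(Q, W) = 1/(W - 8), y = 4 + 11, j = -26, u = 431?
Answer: 1/353920 ≈ 2.8255e-6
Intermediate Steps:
y = 15
h(Q, W) = 1/(-8 + W)
S = 50560 (S = (27 + 133)*(431 - 115) = 160*316 = 50560)
h(j, y)/S = 1/((-8 + 15)*50560) = (1/50560)/7 = (1/7)*(1/50560) = 1/353920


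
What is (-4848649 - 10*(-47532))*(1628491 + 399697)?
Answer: -8869933397852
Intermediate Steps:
(-4848649 - 10*(-47532))*(1628491 + 399697) = (-4848649 + 475320)*2028188 = -4373329*2028188 = -8869933397852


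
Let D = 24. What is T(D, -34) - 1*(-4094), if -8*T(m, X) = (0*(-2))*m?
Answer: 4094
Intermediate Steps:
T(m, X) = 0 (T(m, X) = -0*(-2)*m/8 = -0*m = -1/8*0 = 0)
T(D, -34) - 1*(-4094) = 0 - 1*(-4094) = 0 + 4094 = 4094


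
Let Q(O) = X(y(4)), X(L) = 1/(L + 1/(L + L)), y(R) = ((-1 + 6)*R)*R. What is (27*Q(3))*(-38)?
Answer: -54720/4267 ≈ -12.824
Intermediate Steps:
y(R) = 5*R**2 (y(R) = (5*R)*R = 5*R**2)
X(L) = 1/(L + 1/(2*L))
Q(O) = 160/12801 (Q(O) = 2*(5*4**2)/(1 + 2*(5*4**2)**2) = 2*(5*16)/(1 + 2*(5*16)**2) = 2*80/(1 + 2*80**2) = 2*80/(1 + 2*6400) = 2*80/(1 + 12800) = 2*80/12801 = 2*80*(1/12801) = 160/12801)
(27*Q(3))*(-38) = (27*(160/12801))*(-38) = (1440/4267)*(-38) = -54720/4267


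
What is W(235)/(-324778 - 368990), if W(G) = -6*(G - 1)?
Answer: 117/57814 ≈ 0.0020237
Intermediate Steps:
W(G) = 6 - 6*G (W(G) = -6*(-1 + G) = 6 - 6*G)
W(235)/(-324778 - 368990) = (6 - 6*235)/(-324778 - 368990) = (6 - 1410)/(-693768) = -1404*(-1/693768) = 117/57814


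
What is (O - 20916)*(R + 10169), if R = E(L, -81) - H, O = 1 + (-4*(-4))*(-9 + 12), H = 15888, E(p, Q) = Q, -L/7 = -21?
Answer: 121028600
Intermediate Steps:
L = 147 (L = -7*(-21) = 147)
O = 49 (O = 1 + 16*3 = 1 + 48 = 49)
R = -15969 (R = -81 - 1*15888 = -81 - 15888 = -15969)
(O - 20916)*(R + 10169) = (49 - 20916)*(-15969 + 10169) = -20867*(-5800) = 121028600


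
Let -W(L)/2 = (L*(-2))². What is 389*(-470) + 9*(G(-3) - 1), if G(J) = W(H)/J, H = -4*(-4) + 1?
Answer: -175903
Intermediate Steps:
H = 17 (H = 16 + 1 = 17)
W(L) = -8*L² (W(L) = -2*4*L² = -8*L²)
G(J) = -2312/J (G(J) = (-8*17²)/J = (-8*289)/J = -2312/J)
389*(-470) + 9*(G(-3) - 1) = 389*(-470) + 9*(-2312/(-3) - 1) = -182830 + 9*(-2312*(-⅓) - 1) = -182830 + 9*(2312/3 - 1) = -182830 + 9*(2309/3) = -182830 + 6927 = -175903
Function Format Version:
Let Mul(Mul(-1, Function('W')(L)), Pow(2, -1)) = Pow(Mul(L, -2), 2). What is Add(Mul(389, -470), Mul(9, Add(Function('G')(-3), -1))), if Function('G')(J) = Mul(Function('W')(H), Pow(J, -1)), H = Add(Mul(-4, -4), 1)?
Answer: -175903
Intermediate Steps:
H = 17 (H = Add(16, 1) = 17)
Function('W')(L) = Mul(-8, Pow(L, 2)) (Function('W')(L) = Mul(-2, Pow(Mul(L, -2), 2)) = Mul(-2, Pow(Mul(-2, L), 2)) = Mul(-2, Mul(4, Pow(L, 2))) = Mul(-8, Pow(L, 2)))
Function('G')(J) = Mul(-2312, Pow(J, -1)) (Function('G')(J) = Mul(Mul(-8, Pow(17, 2)), Pow(J, -1)) = Mul(Mul(-8, 289), Pow(J, -1)) = Mul(-2312, Pow(J, -1)))
Add(Mul(389, -470), Mul(9, Add(Function('G')(-3), -1))) = Add(Mul(389, -470), Mul(9, Add(Mul(-2312, Pow(-3, -1)), -1))) = Add(-182830, Mul(9, Add(Mul(-2312, Rational(-1, 3)), -1))) = Add(-182830, Mul(9, Add(Rational(2312, 3), -1))) = Add(-182830, Mul(9, Rational(2309, 3))) = Add(-182830, 6927) = -175903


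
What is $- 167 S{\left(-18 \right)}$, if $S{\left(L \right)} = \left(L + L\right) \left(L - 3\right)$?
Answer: $-126252$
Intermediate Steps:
$S{\left(L \right)} = 2 L \left(-3 + L\right)$
$- 167 S{\left(-18 \right)} = - 167 \cdot 2 \left(-18\right) \left(-3 - 18\right) = - 167 \cdot 2 \left(-18\right) \left(-21\right) = \left(-167\right) 756 = -126252$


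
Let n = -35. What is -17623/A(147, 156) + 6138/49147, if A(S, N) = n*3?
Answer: 123823153/737205 ≈ 167.96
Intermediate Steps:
A(S, N) = -105 (A(S, N) = -35*3 = -105)
-17623/A(147, 156) + 6138/49147 = -17623/(-105) + 6138/49147 = -17623*(-1/105) + 6138*(1/49147) = 17623/105 + 6138/49147 = 123823153/737205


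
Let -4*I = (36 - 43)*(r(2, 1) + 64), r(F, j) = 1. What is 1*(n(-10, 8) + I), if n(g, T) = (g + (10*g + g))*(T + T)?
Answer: -7225/4 ≈ -1806.3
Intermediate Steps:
n(g, T) = 24*T*g (n(g, T) = (g + 11*g)*(2*T) = (12*g)*(2*T) = 24*T*g)
I = 455/4 (I = -(36 - 43)*(1 + 64)/4 = -(-7)*65/4 = -¼*(-455) = 455/4 ≈ 113.75)
1*(n(-10, 8) + I) = 1*(24*8*(-10) + 455/4) = 1*(-1920 + 455/4) = 1*(-7225/4) = -7225/4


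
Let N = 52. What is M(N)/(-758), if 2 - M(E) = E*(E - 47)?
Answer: 129/379 ≈ 0.34037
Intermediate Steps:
M(E) = 2 - E*(-47 + E) (M(E) = 2 - E*(E - 47) = 2 - E*(-47 + E))
M(N)/(-758) = (2 - 1*52² + 47*52)/(-758) = (2 - 1*2704 + 2444)*(-1/758) = (2 - 2704 + 2444)*(-1/758) = -258*(-1/758) = 129/379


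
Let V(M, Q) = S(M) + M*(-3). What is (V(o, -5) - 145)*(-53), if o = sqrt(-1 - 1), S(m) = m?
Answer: 7685 + 106*I*sqrt(2) ≈ 7685.0 + 149.91*I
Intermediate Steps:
o = I*sqrt(2) (o = sqrt(-2) = I*sqrt(2) ≈ 1.4142*I)
V(M, Q) = -2*M (V(M, Q) = M + M*(-3) = M - 3*M = -2*M)
(V(o, -5) - 145)*(-53) = (-2*I*sqrt(2) - 145)*(-53) = (-145 - 2*I*sqrt(2))*(-53) = 7685 + 106*I*sqrt(2)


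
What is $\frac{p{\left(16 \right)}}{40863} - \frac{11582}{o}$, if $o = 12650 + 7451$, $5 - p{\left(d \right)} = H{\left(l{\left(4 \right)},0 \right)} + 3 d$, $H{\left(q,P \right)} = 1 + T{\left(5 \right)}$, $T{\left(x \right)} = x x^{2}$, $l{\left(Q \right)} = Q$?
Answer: $- \frac{476672335}{821387163} \approx -0.58033$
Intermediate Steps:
$T{\left(x \right)} = x^{3}$
$H{\left(q,P \right)} = 126$ ($H{\left(q,P \right)} = 1 + 5^{3} = 1 + 125 = 126$)
$p{\left(d \right)} = -121 - 3 d$ ($p{\left(d \right)} = 5 - \left(126 + 3 d\right) = -121 - 3 d$)
$o = 20101$
$\frac{p{\left(16 \right)}}{40863} - \frac{11582}{o} = \frac{-121 - 48}{40863} - \frac{11582}{20101} = \left(-121 - 48\right) \frac{1}{40863} - \frac{11582}{20101} = \left(-169\right) \frac{1}{40863} - \frac{11582}{20101} = - \frac{169}{40863} - \frac{11582}{20101} = - \frac{476672335}{821387163}$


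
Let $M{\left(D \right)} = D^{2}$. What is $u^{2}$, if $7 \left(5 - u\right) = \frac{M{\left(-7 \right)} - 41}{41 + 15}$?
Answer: $\frac{59536}{2401} \approx 24.796$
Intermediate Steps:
$u = \frac{244}{49}$ ($u = 5 - \frac{\left(\left(-7\right)^{2} - 41\right) \frac{1}{41 + 15}}{7} = 5 - \frac{\left(49 - 41\right) \frac{1}{56}}{7} = 5 - \frac{8 \cdot \frac{1}{56}}{7} = 5 - \frac{1}{49} = \frac{244}{49} \approx 4.9796$)
$u^{2} = \left(\frac{244}{49}\right)^{2} = \frac{59536}{2401}$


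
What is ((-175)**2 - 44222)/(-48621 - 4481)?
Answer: 13597/53102 ≈ 0.25605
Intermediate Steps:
((-175)**2 - 44222)/(-48621 - 4481) = (30625 - 44222)/(-53102) = -13597*(-1/53102) = 13597/53102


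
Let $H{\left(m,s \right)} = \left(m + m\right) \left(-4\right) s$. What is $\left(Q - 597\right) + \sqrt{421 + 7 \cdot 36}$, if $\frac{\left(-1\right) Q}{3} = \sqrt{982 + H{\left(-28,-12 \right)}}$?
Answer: $-597 + \sqrt{673} - 3 i \sqrt{1706} \approx -571.06 - 123.91 i$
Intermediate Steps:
$H{\left(m,s \right)} = - 8 m s$ ($H{\left(m,s \right)} = 2 m \left(-4\right) s = - 8 m s$)
$Q = - 3 i \sqrt{1706}$ ($Q = - 3 \sqrt{982 - \left(-224\right) \left(-12\right)} = - 3 \sqrt{982 - 2688} = - 3 \sqrt{-1706} = - 3 i \sqrt{1706} \approx - 123.91 i$)
$\left(Q - 597\right) + \sqrt{421 + 7 \cdot 36} = \left(- 3 i \sqrt{1706} - 597\right) + \sqrt{421 + 7 \cdot 36} = \left(-597 - 3 i \sqrt{1706}\right) + \sqrt{421 + 252} = \left(-597 - 3 i \sqrt{1706}\right) + \sqrt{673} = -597 + \sqrt{673} - 3 i \sqrt{1706}$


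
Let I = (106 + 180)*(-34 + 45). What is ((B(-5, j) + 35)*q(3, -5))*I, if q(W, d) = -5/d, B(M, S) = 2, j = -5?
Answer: 116402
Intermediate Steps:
I = 3146 (I = 286*11 = 3146)
((B(-5, j) + 35)*q(3, -5))*I = ((2 + 35)*(-5/(-5)))*3146 = (37*(-5*(-1/5)))*3146 = (37*1)*3146 = 37*3146 = 116402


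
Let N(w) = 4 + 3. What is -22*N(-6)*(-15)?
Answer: 2310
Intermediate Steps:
N(w) = 7
-22*N(-6)*(-15) = -22*7*(-15) = -154*(-15) = 2310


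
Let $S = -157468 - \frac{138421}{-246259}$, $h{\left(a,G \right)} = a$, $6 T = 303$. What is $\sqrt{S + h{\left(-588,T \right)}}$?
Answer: $\frac{i \sqrt{9585034171105497}}{246259} \approx 397.56 i$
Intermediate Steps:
$T = \frac{101}{2}$ ($T = \frac{1}{6} \cdot 303 = \frac{101}{2} \approx 50.5$)
$S = - \frac{38777773791}{246259}$ ($S = -157468 - - \frac{138421}{246259} = -157468 + \frac{138421}{246259} = - \frac{38777773791}{246259} \approx -1.5747 \cdot 10^{5}$)
$\sqrt{S + h{\left(-588,T \right)}} = \sqrt{- \frac{38777773791}{246259} - 588} = \sqrt{- \frac{38922574083}{246259}} = \frac{i \sqrt{9585034171105497}}{246259}$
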